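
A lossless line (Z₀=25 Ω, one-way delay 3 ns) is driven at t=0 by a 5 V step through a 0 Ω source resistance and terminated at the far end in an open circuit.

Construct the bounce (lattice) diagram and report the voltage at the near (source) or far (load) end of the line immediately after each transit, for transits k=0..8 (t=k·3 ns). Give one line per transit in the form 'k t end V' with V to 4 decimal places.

0 0 source 5.0000
1 3 load 10.0000
2 6 source 5.0000
3 9 load 0.0000
4 12 source 5.0000
5 15 load 10.0000
6 18 source 5.0000
7 21 load 0.0000
8 24 source 5.0000

Γ_L=1.000000, Γ_S=-1.000000; launch V₁=5·25/25=5.000000
k=0 src: V=5.0000
k=1 load: inc=5.000000, refl=5.000000·1.000000=5.0000; V=0.000000+5.000000+5.000000=10.0000
k=2 src: inc=5.000000, refl=5.000000·-1.000000=-5.0000; V=5.000000+5.000000+-5.000000=5.0000
k=3 load: inc=-5.000000, refl=-5.000000·1.000000=-5.0000; V=10.000000+-5.000000+-5.000000=0.0000
k=4 src: inc=-5.000000, refl=-5.000000·-1.000000=5.0000; V=5.000000+-5.000000+5.000000=5.0000
k=5 load: inc=5.000000, refl=5.000000·1.000000=5.0000; V=0.000000+5.000000+5.000000=10.0000
k=6 src: inc=5.000000, refl=5.000000·-1.000000=-5.0000; V=5.000000+5.000000+-5.000000=5.0000
k=7 load: inc=-5.000000, refl=-5.000000·1.000000=-5.0000; V=10.000000+-5.000000+-5.000000=0.0000
k=8 src: inc=-5.000000, refl=-5.000000·-1.000000=5.0000; V=5.000000+-5.000000+5.000000=5.0000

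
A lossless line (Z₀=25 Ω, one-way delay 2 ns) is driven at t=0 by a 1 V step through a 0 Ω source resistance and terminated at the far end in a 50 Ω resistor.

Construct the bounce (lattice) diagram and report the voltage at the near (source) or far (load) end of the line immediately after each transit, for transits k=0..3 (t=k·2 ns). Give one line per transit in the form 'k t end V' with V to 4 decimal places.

0 0 source 1.0000
1 2 load 1.3333
2 4 source 1.0000
3 6 load 0.8889

Γ_L=0.333333, Γ_S=-1.000000; launch V₁=1·25/25=1.000000
k=0 src: V=1.0000
k=1 load: inc=1.000000, refl=1.000000·0.333333=0.3333; V=0.000000+1.000000+0.333333=1.3333
k=2 src: inc=0.333333, refl=0.333333·-1.000000=-0.3333; V=1.000000+0.333333+-0.333333=1.0000
k=3 load: inc=-0.333333, refl=-0.333333·0.333333=-0.1111; V=1.333333+-0.333333+-0.111111=0.8889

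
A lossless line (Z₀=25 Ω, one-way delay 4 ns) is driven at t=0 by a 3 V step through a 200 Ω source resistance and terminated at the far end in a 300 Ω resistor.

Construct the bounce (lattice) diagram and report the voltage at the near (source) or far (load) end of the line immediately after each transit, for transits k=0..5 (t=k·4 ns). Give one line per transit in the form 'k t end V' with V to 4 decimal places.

0 0 source 0.3333
1 4 load 0.6154
2 8 source 0.8348
3 12 load 1.0204
4 16 source 1.1648
5 20 load 1.2869

Γ_L=0.846154, Γ_S=0.777778; launch V₁=3·25/225=0.333333
k=0 src: V=0.3333
k=1 load: inc=0.333333, refl=0.333333·0.846154=0.2821; V=0.000000+0.333333+0.282051=0.6154
k=2 src: inc=0.282051, refl=0.282051·0.777778=0.2194; V=0.333333+0.282051+0.219373=0.8348
k=3 load: inc=0.219373, refl=0.219373·0.846154=0.1856; V=0.615385+0.219373+0.185623=1.0204
k=4 src: inc=0.185623, refl=0.185623·0.777778=0.1444; V=0.834758+0.185623+0.144374=1.1648
k=5 load: inc=0.144374, refl=0.144374·0.846154=0.1222; V=1.020381+0.144374+0.122162=1.2869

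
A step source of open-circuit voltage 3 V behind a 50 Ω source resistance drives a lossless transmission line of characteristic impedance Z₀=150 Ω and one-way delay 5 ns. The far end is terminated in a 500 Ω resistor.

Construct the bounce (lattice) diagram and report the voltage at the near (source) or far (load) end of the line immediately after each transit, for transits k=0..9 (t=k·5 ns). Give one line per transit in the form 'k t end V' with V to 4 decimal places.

Γ_L=0.538462, Γ_S=-0.500000; launch V₁=3·150/200=2.250000
k=0 src: V=2.2500
k=1 load: inc=2.250000, refl=2.250000·0.538462=1.2115; V=0.000000+2.250000+1.211538=3.4615
k=2 src: inc=1.211538, refl=1.211538·-0.500000=-0.6058; V=2.250000+1.211538+-0.605769=2.8558
k=3 load: inc=-0.605769, refl=-0.605769·0.538462=-0.3262; V=3.461538+-0.605769+-0.326183=2.5296
k=4 src: inc=-0.326183, refl=-0.326183·-0.500000=0.1631; V=2.855769+-0.326183+0.163092=2.6927
k=5 load: inc=0.163092, refl=0.163092·0.538462=0.0878; V=2.529586+0.163092+0.087819=2.7805
k=6 src: inc=0.087819, refl=0.087819·-0.500000=-0.0439; V=2.692678+0.087819+-0.043909=2.7366
k=7 load: inc=-0.043909, refl=-0.043909·0.538462=-0.0236; V=2.780496+-0.043909+-0.023643=2.7129
k=8 src: inc=-0.023643, refl=-0.023643·-0.500000=0.0118; V=2.736587+-0.023643+0.011822=2.7248
k=9 load: inc=0.011822, refl=0.011822·0.538462=0.0064; V=2.712943+0.011822+0.006366=2.7311

0 0 source 2.2500
1 5 load 3.4615
2 10 source 2.8558
3 15 load 2.5296
4 20 source 2.6927
5 25 load 2.7805
6 30 source 2.7366
7 35 load 2.7129
8 40 source 2.7248
9 45 load 2.7311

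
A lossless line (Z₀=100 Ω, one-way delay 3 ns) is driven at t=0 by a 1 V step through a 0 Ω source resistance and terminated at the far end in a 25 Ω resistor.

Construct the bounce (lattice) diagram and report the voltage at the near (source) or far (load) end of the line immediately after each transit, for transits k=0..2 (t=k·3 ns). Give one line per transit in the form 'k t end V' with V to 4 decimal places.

Γ_L=-0.600000, Γ_S=-1.000000; launch V₁=1·100/100=1.000000
k=0 src: V=1.0000
k=1 load: inc=1.000000, refl=1.000000·-0.600000=-0.6000; V=0.000000+1.000000+-0.600000=0.4000
k=2 src: inc=-0.600000, refl=-0.600000·-1.000000=0.6000; V=1.000000+-0.600000+0.600000=1.0000

0 0 source 1.0000
1 3 load 0.4000
2 6 source 1.0000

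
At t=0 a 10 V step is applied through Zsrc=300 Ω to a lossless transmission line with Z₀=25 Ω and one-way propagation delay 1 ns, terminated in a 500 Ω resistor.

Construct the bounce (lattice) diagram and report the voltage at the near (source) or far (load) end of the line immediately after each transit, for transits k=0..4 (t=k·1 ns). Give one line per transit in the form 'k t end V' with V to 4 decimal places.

0 0 source 0.7692
1 1 load 1.4652
2 2 source 2.0541
3 3 load 2.5869
4 4 source 3.0378

Γ_L=0.904762, Γ_S=0.846154; launch V₁=10·25/325=0.769231
k=0 src: V=0.7692
k=1 load: inc=0.769231, refl=0.769231·0.904762=0.6960; V=0.000000+0.769231+0.695971=1.4652
k=2 src: inc=0.695971, refl=0.695971·0.846154=0.5889; V=0.769231+0.695971+0.588898=2.0541
k=3 load: inc=0.588898, refl=0.588898·0.904762=0.5328; V=1.465201+0.588898+0.532813=2.5869
k=4 src: inc=0.532813, refl=0.532813·0.846154=0.4508; V=2.054100+0.532813+0.450842=3.0378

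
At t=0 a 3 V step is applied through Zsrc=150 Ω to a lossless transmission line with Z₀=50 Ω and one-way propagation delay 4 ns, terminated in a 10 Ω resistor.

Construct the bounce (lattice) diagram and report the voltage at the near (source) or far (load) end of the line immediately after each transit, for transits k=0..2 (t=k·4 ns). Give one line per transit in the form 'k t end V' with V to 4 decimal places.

0 0 source 0.7500
1 4 load 0.2500
2 8 source 0.0000

Γ_L=-0.666667, Γ_S=0.500000; launch V₁=3·50/200=0.750000
k=0 src: V=0.7500
k=1 load: inc=0.750000, refl=0.750000·-0.666667=-0.5000; V=0.000000+0.750000+-0.500000=0.2500
k=2 src: inc=-0.500000, refl=-0.500000·0.500000=-0.2500; V=0.750000+-0.500000+-0.250000=0.0000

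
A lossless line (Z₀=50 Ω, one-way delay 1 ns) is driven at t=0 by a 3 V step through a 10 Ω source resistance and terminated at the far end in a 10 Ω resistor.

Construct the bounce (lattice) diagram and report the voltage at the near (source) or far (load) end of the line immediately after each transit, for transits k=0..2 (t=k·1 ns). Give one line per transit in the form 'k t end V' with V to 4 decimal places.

Γ_L=-0.666667, Γ_S=-0.666667; launch V₁=3·50/60=2.500000
k=0 src: V=2.5000
k=1 load: inc=2.500000, refl=2.500000·-0.666667=-1.6667; V=0.000000+2.500000+-1.666667=0.8333
k=2 src: inc=-1.666667, refl=-1.666667·-0.666667=1.1111; V=2.500000+-1.666667+1.111111=1.9444

0 0 source 2.5000
1 1 load 0.8333
2 2 source 1.9444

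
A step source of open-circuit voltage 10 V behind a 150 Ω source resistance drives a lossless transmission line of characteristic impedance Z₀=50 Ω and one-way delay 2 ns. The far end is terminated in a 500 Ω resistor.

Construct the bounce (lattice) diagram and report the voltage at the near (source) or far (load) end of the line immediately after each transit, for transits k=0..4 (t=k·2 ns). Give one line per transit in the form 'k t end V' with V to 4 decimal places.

0 0 source 2.5000
1 2 load 4.5455
2 4 source 5.5682
3 6 load 6.4050
4 8 source 6.8233

Γ_L=0.818182, Γ_S=0.500000; launch V₁=10·50/200=2.500000
k=0 src: V=2.5000
k=1 load: inc=2.500000, refl=2.500000·0.818182=2.0455; V=0.000000+2.500000+2.045455=4.5455
k=2 src: inc=2.045455, refl=2.045455·0.500000=1.0227; V=2.500000+2.045455+1.022727=5.5682
k=3 load: inc=1.022727, refl=1.022727·0.818182=0.8368; V=4.545455+1.022727+0.836777=6.4050
k=4 src: inc=0.836777, refl=0.836777·0.500000=0.4184; V=5.568182+0.836777+0.418388=6.8233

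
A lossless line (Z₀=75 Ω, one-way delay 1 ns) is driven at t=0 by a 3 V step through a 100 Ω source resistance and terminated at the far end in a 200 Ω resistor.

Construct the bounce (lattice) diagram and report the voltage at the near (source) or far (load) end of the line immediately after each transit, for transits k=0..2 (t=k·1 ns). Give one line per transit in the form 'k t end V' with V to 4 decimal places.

0 0 source 1.2857
1 1 load 1.8701
2 2 source 1.9536

Γ_L=0.454545, Γ_S=0.142857; launch V₁=3·75/175=1.285714
k=0 src: V=1.2857
k=1 load: inc=1.285714, refl=1.285714·0.454545=0.5844; V=0.000000+1.285714+0.584416=1.8701
k=2 src: inc=0.584416, refl=0.584416·0.142857=0.0835; V=1.285714+0.584416+0.083488=1.9536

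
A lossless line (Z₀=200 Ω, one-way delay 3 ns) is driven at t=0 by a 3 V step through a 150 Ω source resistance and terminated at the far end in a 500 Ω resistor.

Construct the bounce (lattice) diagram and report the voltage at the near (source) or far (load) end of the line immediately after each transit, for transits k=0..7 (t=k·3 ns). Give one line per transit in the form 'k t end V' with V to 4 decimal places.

Γ_L=0.428571, Γ_S=-0.142857; launch V₁=3·200/350=1.714286
k=0 src: V=1.7143
k=1 load: inc=1.714286, refl=1.714286·0.428571=0.7347; V=0.000000+1.714286+0.734694=2.4490
k=2 src: inc=0.734694, refl=0.734694·-0.142857=-0.1050; V=1.714286+0.734694+-0.104956=2.3440
k=3 load: inc=-0.104956, refl=-0.104956·0.428571=-0.0450; V=2.448980+-0.104956+-0.044981=2.2990
k=4 src: inc=-0.044981, refl=-0.044981·-0.142857=0.0064; V=2.344023+-0.044981+0.006426=2.3055
k=5 load: inc=0.006426, refl=0.006426·0.428571=0.0028; V=2.299042+0.006426+0.002754=2.3082
k=6 src: inc=0.002754, refl=0.002754·-0.142857=-0.0004; V=2.305468+0.002754+-0.000393=2.3078
k=7 load: inc=-0.000393, refl=-0.000393·0.428571=-0.0002; V=2.308222+-0.000393+-0.000169=2.3077

0 0 source 1.7143
1 3 load 2.4490
2 6 source 2.3440
3 9 load 2.2990
4 12 source 2.3055
5 15 load 2.3082
6 18 source 2.3078
7 21 load 2.3077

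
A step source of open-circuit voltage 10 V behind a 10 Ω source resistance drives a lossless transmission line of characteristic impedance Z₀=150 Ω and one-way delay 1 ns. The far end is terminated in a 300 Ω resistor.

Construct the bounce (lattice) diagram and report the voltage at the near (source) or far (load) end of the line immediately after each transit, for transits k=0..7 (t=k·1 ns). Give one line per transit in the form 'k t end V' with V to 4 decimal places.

0 0 source 9.3750
1 1 load 12.5000
2 2 source 9.7656
3 3 load 8.8542
4 4 source 9.6517
5 5 load 9.9175
6 6 source 9.6849
7 7 load 9.6074

Γ_L=0.333333, Γ_S=-0.875000; launch V₁=10·150/160=9.375000
k=0 src: V=9.3750
k=1 load: inc=9.375000, refl=9.375000·0.333333=3.1250; V=0.000000+9.375000+3.125000=12.5000
k=2 src: inc=3.125000, refl=3.125000·-0.875000=-2.7344; V=9.375000+3.125000+-2.734375=9.7656
k=3 load: inc=-2.734375, refl=-2.734375·0.333333=-0.9115; V=12.500000+-2.734375+-0.911458=8.8542
k=4 src: inc=-0.911458, refl=-0.911458·-0.875000=0.7975; V=9.765625+-0.911458+0.797526=9.6517
k=5 load: inc=0.797526, refl=0.797526·0.333333=0.2658; V=8.854167+0.797526+0.265842=9.9175
k=6 src: inc=0.265842, refl=0.265842·-0.875000=-0.2326; V=9.651693+0.265842+-0.232612=9.6849
k=7 load: inc=-0.232612, refl=-0.232612·0.333333=-0.0775; V=9.917535+-0.232612+-0.077537=9.6074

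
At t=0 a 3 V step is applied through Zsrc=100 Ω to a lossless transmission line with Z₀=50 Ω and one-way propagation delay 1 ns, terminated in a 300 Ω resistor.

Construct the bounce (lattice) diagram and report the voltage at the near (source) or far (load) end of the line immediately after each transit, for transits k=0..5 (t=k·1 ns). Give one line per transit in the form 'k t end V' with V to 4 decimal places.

Γ_L=0.714286, Γ_S=0.333333; launch V₁=3·50/150=1.000000
k=0 src: V=1.0000
k=1 load: inc=1.000000, refl=1.000000·0.714286=0.7143; V=0.000000+1.000000+0.714286=1.7143
k=2 src: inc=0.714286, refl=0.714286·0.333333=0.2381; V=1.000000+0.714286+0.238095=1.9524
k=3 load: inc=0.238095, refl=0.238095·0.714286=0.1701; V=1.714286+0.238095+0.170068=2.1224
k=4 src: inc=0.170068, refl=0.170068·0.333333=0.0567; V=1.952381+0.170068+0.056689=2.1791
k=5 load: inc=0.056689, refl=0.056689·0.714286=0.0405; V=2.122449+0.056689+0.040492=2.2196

0 0 source 1.0000
1 1 load 1.7143
2 2 source 1.9524
3 3 load 2.1224
4 4 source 2.1791
5 5 load 2.2196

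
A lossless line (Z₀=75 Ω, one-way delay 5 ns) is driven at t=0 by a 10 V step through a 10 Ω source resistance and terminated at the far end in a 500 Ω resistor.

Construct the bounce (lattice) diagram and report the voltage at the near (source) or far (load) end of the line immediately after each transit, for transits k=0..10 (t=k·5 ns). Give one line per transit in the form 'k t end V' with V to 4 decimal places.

Γ_L=0.739130, Γ_S=-0.764706; launch V₁=10·75/85=8.823529
k=0 src: V=8.8235
k=1 load: inc=8.823529, refl=8.823529·0.739130=6.5217; V=0.000000+8.823529+6.521739=15.3453
k=2 src: inc=6.521739, refl=6.521739·-0.764706=-4.9872; V=8.823529+6.521739+-4.987212=10.3581
k=3 load: inc=-4.987212, refl=-4.987212·0.739130=-3.6862; V=15.345269+-4.987212+-3.686200=6.6719
k=4 src: inc=-3.686200, refl=-3.686200·-0.764706=2.8189; V=10.358056+-3.686200+2.818859=9.4907
k=5 load: inc=2.818859, refl=2.818859·0.739130=2.0835; V=6.671856+2.818859+2.083505=11.5742
k=6 src: inc=2.083505, refl=2.083505·-0.764706=-1.5933; V=9.490715+2.083505+-1.593268=9.9810
k=7 load: inc=-1.593268, refl=-1.593268·0.739130=-1.1776; V=11.574220+-1.593268+-1.177633=8.8033
k=8 src: inc=-1.177633, refl=-1.177633·-0.764706=0.9005; V=9.980951+-1.177633+0.900543=9.7039
k=9 load: inc=0.900543, refl=0.900543·0.739130=0.6656; V=8.803318+0.900543+0.665619=10.3695
k=10 src: inc=0.665619, refl=0.665619·-0.764706=-0.5090; V=9.703861+0.665619+-0.509003=9.8605

0 0 source 8.8235
1 5 load 15.3453
2 10 source 10.3581
3 15 load 6.6719
4 20 source 9.4907
5 25 load 11.5742
6 30 source 9.9810
7 35 load 8.8033
8 40 source 9.7039
9 45 load 10.3695
10 50 source 9.8605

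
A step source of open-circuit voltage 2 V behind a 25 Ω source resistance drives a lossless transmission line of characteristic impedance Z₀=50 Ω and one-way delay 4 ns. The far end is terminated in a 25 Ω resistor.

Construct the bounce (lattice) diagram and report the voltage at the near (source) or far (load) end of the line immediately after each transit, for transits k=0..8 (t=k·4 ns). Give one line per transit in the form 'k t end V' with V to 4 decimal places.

0 0 source 1.3333
1 4 load 0.8889
2 8 source 1.0370
3 12 load 0.9877
4 16 source 1.0041
5 20 load 0.9986
6 24 source 1.0005
7 28 load 0.9998
8 32 source 1.0001

Γ_L=-0.333333, Γ_S=-0.333333; launch V₁=2·50/75=1.333333
k=0 src: V=1.3333
k=1 load: inc=1.333333, refl=1.333333·-0.333333=-0.4444; V=0.000000+1.333333+-0.444444=0.8889
k=2 src: inc=-0.444444, refl=-0.444444·-0.333333=0.1481; V=1.333333+-0.444444+0.148148=1.0370
k=3 load: inc=0.148148, refl=0.148148·-0.333333=-0.0494; V=0.888889+0.148148+-0.049383=0.9877
k=4 src: inc=-0.049383, refl=-0.049383·-0.333333=0.0165; V=1.037037+-0.049383+0.016461=1.0041
k=5 load: inc=0.016461, refl=0.016461·-0.333333=-0.0055; V=0.987654+0.016461+-0.005487=0.9986
k=6 src: inc=-0.005487, refl=-0.005487·-0.333333=0.0018; V=1.004115+-0.005487+0.001829=1.0005
k=7 load: inc=0.001829, refl=0.001829·-0.333333=-0.0006; V=0.998628+0.001829+-0.000610=0.9998
k=8 src: inc=-0.000610, refl=-0.000610·-0.333333=0.0002; V=1.000457+-0.000610+0.000203=1.0001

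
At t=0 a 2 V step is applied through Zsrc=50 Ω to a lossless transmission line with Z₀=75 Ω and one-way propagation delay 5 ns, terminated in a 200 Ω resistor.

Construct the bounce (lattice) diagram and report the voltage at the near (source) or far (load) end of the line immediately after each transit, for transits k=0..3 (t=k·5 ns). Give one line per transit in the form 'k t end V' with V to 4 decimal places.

0 0 source 1.2000
1 5 load 1.7455
2 10 source 1.6364
3 15 load 1.5868

Γ_L=0.454545, Γ_S=-0.200000; launch V₁=2·75/125=1.200000
k=0 src: V=1.2000
k=1 load: inc=1.200000, refl=1.200000·0.454545=0.5455; V=0.000000+1.200000+0.545455=1.7455
k=2 src: inc=0.545455, refl=0.545455·-0.200000=-0.1091; V=1.200000+0.545455+-0.109091=1.6364
k=3 load: inc=-0.109091, refl=-0.109091·0.454545=-0.0496; V=1.745455+-0.109091+-0.049587=1.5868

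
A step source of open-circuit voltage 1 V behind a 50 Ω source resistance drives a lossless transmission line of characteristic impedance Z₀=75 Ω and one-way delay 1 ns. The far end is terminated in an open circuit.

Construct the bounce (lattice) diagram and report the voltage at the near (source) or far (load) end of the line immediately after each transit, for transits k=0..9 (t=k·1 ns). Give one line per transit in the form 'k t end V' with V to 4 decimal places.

Γ_L=1.000000, Γ_S=-0.200000; launch V₁=1·75/125=0.600000
k=0 src: V=0.6000
k=1 load: inc=0.600000, refl=0.600000·1.000000=0.6000; V=0.000000+0.600000+0.600000=1.2000
k=2 src: inc=0.600000, refl=0.600000·-0.200000=-0.1200; V=0.600000+0.600000+-0.120000=1.0800
k=3 load: inc=-0.120000, refl=-0.120000·1.000000=-0.1200; V=1.200000+-0.120000+-0.120000=0.9600
k=4 src: inc=-0.120000, refl=-0.120000·-0.200000=0.0240; V=1.080000+-0.120000+0.024000=0.9840
k=5 load: inc=0.024000, refl=0.024000·1.000000=0.0240; V=0.960000+0.024000+0.024000=1.0080
k=6 src: inc=0.024000, refl=0.024000·-0.200000=-0.0048; V=0.984000+0.024000+-0.004800=1.0032
k=7 load: inc=-0.004800, refl=-0.004800·1.000000=-0.0048; V=1.008000+-0.004800+-0.004800=0.9984
k=8 src: inc=-0.004800, refl=-0.004800·-0.200000=0.0010; V=1.003200+-0.004800+0.000960=0.9994
k=9 load: inc=0.000960, refl=0.000960·1.000000=0.0010; V=0.998400+0.000960+0.000960=1.0003

0 0 source 0.6000
1 1 load 1.2000
2 2 source 1.0800
3 3 load 0.9600
4 4 source 0.9840
5 5 load 1.0080
6 6 source 1.0032
7 7 load 0.9984
8 8 source 0.9994
9 9 load 1.0003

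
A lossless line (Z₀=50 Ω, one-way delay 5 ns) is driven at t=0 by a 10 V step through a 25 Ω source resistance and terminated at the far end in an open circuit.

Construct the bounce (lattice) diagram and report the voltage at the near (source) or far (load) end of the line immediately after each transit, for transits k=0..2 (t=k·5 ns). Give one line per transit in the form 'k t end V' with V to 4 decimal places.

0 0 source 6.6667
1 5 load 13.3333
2 10 source 11.1111

Γ_L=1.000000, Γ_S=-0.333333; launch V₁=10·50/75=6.666667
k=0 src: V=6.6667
k=1 load: inc=6.666667, refl=6.666667·1.000000=6.6667; V=0.000000+6.666667+6.666667=13.3333
k=2 src: inc=6.666667, refl=6.666667·-0.333333=-2.2222; V=6.666667+6.666667+-2.222222=11.1111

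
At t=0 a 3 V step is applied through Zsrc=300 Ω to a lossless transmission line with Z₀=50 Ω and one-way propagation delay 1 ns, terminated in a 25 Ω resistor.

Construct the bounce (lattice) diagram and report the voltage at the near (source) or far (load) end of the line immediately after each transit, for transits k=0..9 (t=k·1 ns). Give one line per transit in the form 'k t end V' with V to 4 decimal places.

0 0 source 0.4286
1 1 load 0.2857
2 2 source 0.1837
3 3 load 0.2177
4 4 source 0.2420
5 5 load 0.2339
6 6 source 0.2281
7 7 load 0.2300
8 8 source 0.2314
9 9 load 0.2309

Γ_L=-0.333333, Γ_S=0.714286; launch V₁=3·50/350=0.428571
k=0 src: V=0.4286
k=1 load: inc=0.428571, refl=0.428571·-0.333333=-0.1429; V=0.000000+0.428571+-0.142857=0.2857
k=2 src: inc=-0.142857, refl=-0.142857·0.714286=-0.1020; V=0.428571+-0.142857+-0.102041=0.1837
k=3 load: inc=-0.102041, refl=-0.102041·-0.333333=0.0340; V=0.285714+-0.102041+0.034014=0.2177
k=4 src: inc=0.034014, refl=0.034014·0.714286=0.0243; V=0.183673+0.034014+0.024295=0.2420
k=5 load: inc=0.024295, refl=0.024295·-0.333333=-0.0081; V=0.217687+0.024295+-0.008098=0.2339
k=6 src: inc=-0.008098, refl=-0.008098·0.714286=-0.0058; V=0.241983+-0.008098+-0.005785=0.2281
k=7 load: inc=-0.005785, refl=-0.005785·-0.333333=0.0019; V=0.233884+-0.005785+0.001928=0.2300
k=8 src: inc=0.001928, refl=0.001928·0.714286=0.0014; V=0.228099+0.001928+0.001377=0.2314
k=9 load: inc=0.001377, refl=0.001377·-0.333333=-0.0005; V=0.230028+0.001377+-0.000459=0.2309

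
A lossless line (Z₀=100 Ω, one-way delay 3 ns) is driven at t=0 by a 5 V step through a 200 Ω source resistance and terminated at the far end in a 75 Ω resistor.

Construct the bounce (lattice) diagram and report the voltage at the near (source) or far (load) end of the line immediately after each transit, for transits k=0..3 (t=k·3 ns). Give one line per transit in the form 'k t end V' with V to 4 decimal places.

0 0 source 1.6667
1 3 load 1.4286
2 6 source 1.3492
3 9 load 1.3605

Γ_L=-0.142857, Γ_S=0.333333; launch V₁=5·100/300=1.666667
k=0 src: V=1.6667
k=1 load: inc=1.666667, refl=1.666667·-0.142857=-0.2381; V=0.000000+1.666667+-0.238095=1.4286
k=2 src: inc=-0.238095, refl=-0.238095·0.333333=-0.0794; V=1.666667+-0.238095+-0.079365=1.3492
k=3 load: inc=-0.079365, refl=-0.079365·-0.142857=0.0113; V=1.428571+-0.079365+0.011338=1.3605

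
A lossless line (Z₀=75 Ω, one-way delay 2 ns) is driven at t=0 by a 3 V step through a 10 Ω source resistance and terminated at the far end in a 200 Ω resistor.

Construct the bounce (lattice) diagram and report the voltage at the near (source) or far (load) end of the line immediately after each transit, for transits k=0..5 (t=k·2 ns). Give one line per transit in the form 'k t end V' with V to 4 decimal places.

0 0 source 2.6471
1 2 load 3.8503
2 4 source 2.9302
3 6 load 2.5119
4 8 source 2.8318
5 10 load 2.9771

Γ_L=0.454545, Γ_S=-0.764706; launch V₁=3·75/85=2.647059
k=0 src: V=2.6471
k=1 load: inc=2.647059, refl=2.647059·0.454545=1.2032; V=0.000000+2.647059+1.203209=3.8503
k=2 src: inc=1.203209, refl=1.203209·-0.764706=-0.9201; V=2.647059+1.203209+-0.920101=2.9302
k=3 load: inc=-0.920101, refl=-0.920101·0.454545=-0.4182; V=3.850267+-0.920101+-0.418228=2.5119
k=4 src: inc=-0.418228, refl=-0.418228·-0.764706=0.3198; V=2.930167+-0.418228+0.319821=2.8318
k=5 load: inc=0.319821, refl=0.319821·0.454545=0.1454; V=2.511939+0.319821+0.145373=2.9771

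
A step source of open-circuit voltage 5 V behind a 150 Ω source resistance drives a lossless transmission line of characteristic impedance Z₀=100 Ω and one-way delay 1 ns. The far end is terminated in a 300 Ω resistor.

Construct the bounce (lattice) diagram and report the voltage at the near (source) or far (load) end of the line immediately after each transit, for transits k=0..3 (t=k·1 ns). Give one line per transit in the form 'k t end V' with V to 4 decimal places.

0 0 source 2.0000
1 1 load 3.0000
2 2 source 3.2000
3 3 load 3.3000

Γ_L=0.500000, Γ_S=0.200000; launch V₁=5·100/250=2.000000
k=0 src: V=2.0000
k=1 load: inc=2.000000, refl=2.000000·0.500000=1.0000; V=0.000000+2.000000+1.000000=3.0000
k=2 src: inc=1.000000, refl=1.000000·0.200000=0.2000; V=2.000000+1.000000+0.200000=3.2000
k=3 load: inc=0.200000, refl=0.200000·0.500000=0.1000; V=3.000000+0.200000+0.100000=3.3000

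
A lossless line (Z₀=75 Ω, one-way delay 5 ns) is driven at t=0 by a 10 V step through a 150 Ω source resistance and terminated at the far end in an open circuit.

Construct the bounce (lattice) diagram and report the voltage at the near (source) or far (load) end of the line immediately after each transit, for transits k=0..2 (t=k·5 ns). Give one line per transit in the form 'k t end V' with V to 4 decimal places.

Γ_L=1.000000, Γ_S=0.333333; launch V₁=10·75/225=3.333333
k=0 src: V=3.3333
k=1 load: inc=3.333333, refl=3.333333·1.000000=3.3333; V=0.000000+3.333333+3.333333=6.6667
k=2 src: inc=3.333333, refl=3.333333·0.333333=1.1111; V=3.333333+3.333333+1.111111=7.7778

0 0 source 3.3333
1 5 load 6.6667
2 10 source 7.7778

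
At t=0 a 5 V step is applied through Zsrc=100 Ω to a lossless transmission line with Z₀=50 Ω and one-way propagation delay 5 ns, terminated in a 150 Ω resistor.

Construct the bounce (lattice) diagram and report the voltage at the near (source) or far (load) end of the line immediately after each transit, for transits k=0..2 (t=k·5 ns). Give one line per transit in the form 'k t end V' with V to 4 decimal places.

0 0 source 1.6667
1 5 load 2.5000
2 10 source 2.7778

Γ_L=0.500000, Γ_S=0.333333; launch V₁=5·50/150=1.666667
k=0 src: V=1.6667
k=1 load: inc=1.666667, refl=1.666667·0.500000=0.8333; V=0.000000+1.666667+0.833333=2.5000
k=2 src: inc=0.833333, refl=0.833333·0.333333=0.2778; V=1.666667+0.833333+0.277778=2.7778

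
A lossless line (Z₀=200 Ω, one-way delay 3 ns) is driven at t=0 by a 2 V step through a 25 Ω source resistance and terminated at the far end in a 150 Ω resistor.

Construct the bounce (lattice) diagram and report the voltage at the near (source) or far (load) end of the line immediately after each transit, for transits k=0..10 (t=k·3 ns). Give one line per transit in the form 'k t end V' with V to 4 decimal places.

Γ_L=-0.142857, Γ_S=-0.777778; launch V₁=2·200/225=1.777778
k=0 src: V=1.7778
k=1 load: inc=1.777778, refl=1.777778·-0.142857=-0.2540; V=0.000000+1.777778+-0.253968=1.5238
k=2 src: inc=-0.253968, refl=-0.253968·-0.777778=0.1975; V=1.777778+-0.253968+0.197531=1.7213
k=3 load: inc=0.197531, refl=0.197531·-0.142857=-0.0282; V=1.523810+0.197531+-0.028219=1.6931
k=4 src: inc=-0.028219, refl=-0.028219·-0.777778=0.0219; V=1.721340+-0.028219+0.021948=1.7151
k=5 load: inc=0.021948, refl=0.021948·-0.142857=-0.0031; V=1.693122+0.021948+-0.003135=1.7119
k=6 src: inc=-0.003135, refl=-0.003135·-0.777778=0.0024; V=1.715070+-0.003135+0.002439=1.7144
k=7 load: inc=0.002439, refl=0.002439·-0.142857=-0.0003; V=1.711934+0.002439+-0.000348=1.7140
k=8 src: inc=-0.000348, refl=-0.000348·-0.777778=0.0003; V=1.714373+-0.000348+0.000271=1.7143
k=9 load: inc=0.000271, refl=0.000271·-0.142857=-0.0000; V=1.714024+0.000271+-0.000039=1.7143
k=10 src: inc=-0.000039, refl=-0.000039·-0.777778=0.0000; V=1.714295+-0.000039+0.000030=1.7143

0 0 source 1.7778
1 3 load 1.5238
2 6 source 1.7213
3 9 load 1.6931
4 12 source 1.7151
5 15 load 1.7119
6 18 source 1.7144
7 21 load 1.7140
8 24 source 1.7143
9 27 load 1.7143
10 30 source 1.7143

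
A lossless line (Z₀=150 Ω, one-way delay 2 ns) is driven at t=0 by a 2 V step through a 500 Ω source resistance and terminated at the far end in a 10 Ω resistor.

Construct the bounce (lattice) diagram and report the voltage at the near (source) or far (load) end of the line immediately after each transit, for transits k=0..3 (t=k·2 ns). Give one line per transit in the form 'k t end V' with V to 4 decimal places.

Γ_L=-0.875000, Γ_S=0.538462; launch V₁=2·150/650=0.461538
k=0 src: V=0.4615
k=1 load: inc=0.461538, refl=0.461538·-0.875000=-0.4038; V=0.000000+0.461538+-0.403846=0.0577
k=2 src: inc=-0.403846, refl=-0.403846·0.538462=-0.2175; V=0.461538+-0.403846+-0.217456=-0.1598
k=3 load: inc=-0.217456, refl=-0.217456·-0.875000=0.1903; V=0.057692+-0.217456+0.190274=0.0305

0 0 source 0.4615
1 2 load 0.0577
2 4 source -0.1598
3 6 load 0.0305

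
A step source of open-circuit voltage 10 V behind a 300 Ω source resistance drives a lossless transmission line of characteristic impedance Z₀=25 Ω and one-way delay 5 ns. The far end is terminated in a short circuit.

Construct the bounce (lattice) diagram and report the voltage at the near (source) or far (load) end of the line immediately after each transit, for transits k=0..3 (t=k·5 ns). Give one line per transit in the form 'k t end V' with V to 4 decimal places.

Γ_L=-1.000000, Γ_S=0.846154; launch V₁=10·25/325=0.769231
k=0 src: V=0.7692
k=1 load: inc=0.769231, refl=0.769231·-1.000000=-0.7692; V=0.000000+0.769231+-0.769231=0.0000
k=2 src: inc=-0.769231, refl=-0.769231·0.846154=-0.6509; V=0.769231+-0.769231+-0.650888=-0.6509
k=3 load: inc=-0.650888, refl=-0.650888·-1.000000=0.6509; V=0.000000+-0.650888+0.650888=0.0000

0 0 source 0.7692
1 5 load 0.0000
2 10 source -0.6509
3 15 load 0.0000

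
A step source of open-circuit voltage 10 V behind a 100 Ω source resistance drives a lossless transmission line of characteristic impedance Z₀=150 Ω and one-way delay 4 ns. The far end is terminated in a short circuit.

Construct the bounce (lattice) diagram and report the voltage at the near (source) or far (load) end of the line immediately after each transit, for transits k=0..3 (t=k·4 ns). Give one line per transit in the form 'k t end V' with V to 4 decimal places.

0 0 source 6.0000
1 4 load 0.0000
2 8 source 1.2000
3 12 load 0.0000

Γ_L=-1.000000, Γ_S=-0.200000; launch V₁=10·150/250=6.000000
k=0 src: V=6.0000
k=1 load: inc=6.000000, refl=6.000000·-1.000000=-6.0000; V=0.000000+6.000000+-6.000000=0.0000
k=2 src: inc=-6.000000, refl=-6.000000·-0.200000=1.2000; V=6.000000+-6.000000+1.200000=1.2000
k=3 load: inc=1.200000, refl=1.200000·-1.000000=-1.2000; V=0.000000+1.200000+-1.200000=0.0000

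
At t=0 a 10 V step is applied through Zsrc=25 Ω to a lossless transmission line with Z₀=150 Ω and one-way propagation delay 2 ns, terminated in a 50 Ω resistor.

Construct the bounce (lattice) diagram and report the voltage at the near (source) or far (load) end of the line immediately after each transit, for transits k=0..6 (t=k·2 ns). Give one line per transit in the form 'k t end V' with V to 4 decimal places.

0 0 source 8.5714
1 2 load 4.2857
2 4 source 7.3469
3 6 load 5.8163
4 8 source 6.9096
5 10 load 6.3630
6 12 source 6.7534

Γ_L=-0.500000, Γ_S=-0.714286; launch V₁=10·150/175=8.571429
k=0 src: V=8.5714
k=1 load: inc=8.571429, refl=8.571429·-0.500000=-4.2857; V=0.000000+8.571429+-4.285714=4.2857
k=2 src: inc=-4.285714, refl=-4.285714·-0.714286=3.0612; V=8.571429+-4.285714+3.061224=7.3469
k=3 load: inc=3.061224, refl=3.061224·-0.500000=-1.5306; V=4.285714+3.061224+-1.530612=5.8163
k=4 src: inc=-1.530612, refl=-1.530612·-0.714286=1.0933; V=7.346939+-1.530612+1.093294=6.9096
k=5 load: inc=1.093294, refl=1.093294·-0.500000=-0.5466; V=5.816327+1.093294+-0.546647=6.3630
k=6 src: inc=-0.546647, refl=-0.546647·-0.714286=0.3905; V=6.909621+-0.546647+0.390462=6.7534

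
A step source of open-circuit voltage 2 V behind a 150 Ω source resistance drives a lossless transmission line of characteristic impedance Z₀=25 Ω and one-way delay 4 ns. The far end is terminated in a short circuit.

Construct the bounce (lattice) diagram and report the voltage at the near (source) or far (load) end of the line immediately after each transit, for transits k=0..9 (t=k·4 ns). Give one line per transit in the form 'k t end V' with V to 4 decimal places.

Γ_L=-1.000000, Γ_S=0.714286; launch V₁=2·25/175=0.285714
k=0 src: V=0.2857
k=1 load: inc=0.285714, refl=0.285714·-1.000000=-0.2857; V=0.000000+0.285714+-0.285714=0.0000
k=2 src: inc=-0.285714, refl=-0.285714·0.714286=-0.2041; V=0.285714+-0.285714+-0.204082=-0.2041
k=3 load: inc=-0.204082, refl=-0.204082·-1.000000=0.2041; V=0.000000+-0.204082+0.204082=0.0000
k=4 src: inc=0.204082, refl=0.204082·0.714286=0.1458; V=-0.204082+0.204082+0.145773=0.1458
k=5 load: inc=0.145773, refl=0.145773·-1.000000=-0.1458; V=0.000000+0.145773+-0.145773=0.0000
k=6 src: inc=-0.145773, refl=-0.145773·0.714286=-0.1041; V=0.145773+-0.145773+-0.104123=-0.1041
k=7 load: inc=-0.104123, refl=-0.104123·-1.000000=0.1041; V=0.000000+-0.104123+0.104123=0.0000
k=8 src: inc=0.104123, refl=0.104123·0.714286=0.0744; V=-0.104123+0.104123+0.074374=0.0744
k=9 load: inc=0.074374, refl=0.074374·-1.000000=-0.0744; V=0.000000+0.074374+-0.074374=0.0000

0 0 source 0.2857
1 4 load 0.0000
2 8 source -0.2041
3 12 load 0.0000
4 16 source 0.1458
5 20 load 0.0000
6 24 source -0.1041
7 28 load 0.0000
8 32 source 0.0744
9 36 load 0.0000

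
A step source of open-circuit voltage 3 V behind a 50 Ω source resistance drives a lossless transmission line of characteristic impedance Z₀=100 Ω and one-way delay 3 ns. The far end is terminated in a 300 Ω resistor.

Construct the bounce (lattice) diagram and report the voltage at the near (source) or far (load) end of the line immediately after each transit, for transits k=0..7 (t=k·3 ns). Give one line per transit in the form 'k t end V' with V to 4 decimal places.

Γ_L=0.500000, Γ_S=-0.333333; launch V₁=3·100/150=2.000000
k=0 src: V=2.0000
k=1 load: inc=2.000000, refl=2.000000·0.500000=1.0000; V=0.000000+2.000000+1.000000=3.0000
k=2 src: inc=1.000000, refl=1.000000·-0.333333=-0.3333; V=2.000000+1.000000+-0.333333=2.6667
k=3 load: inc=-0.333333, refl=-0.333333·0.500000=-0.1667; V=3.000000+-0.333333+-0.166667=2.5000
k=4 src: inc=-0.166667, refl=-0.166667·-0.333333=0.0556; V=2.666667+-0.166667+0.055556=2.5556
k=5 load: inc=0.055556, refl=0.055556·0.500000=0.0278; V=2.500000+0.055556+0.027778=2.5833
k=6 src: inc=0.027778, refl=0.027778·-0.333333=-0.0093; V=2.555556+0.027778+-0.009259=2.5741
k=7 load: inc=-0.009259, refl=-0.009259·0.500000=-0.0046; V=2.583333+-0.009259+-0.004630=2.5694

0 0 source 2.0000
1 3 load 3.0000
2 6 source 2.6667
3 9 load 2.5000
4 12 source 2.5556
5 15 load 2.5833
6 18 source 2.5741
7 21 load 2.5694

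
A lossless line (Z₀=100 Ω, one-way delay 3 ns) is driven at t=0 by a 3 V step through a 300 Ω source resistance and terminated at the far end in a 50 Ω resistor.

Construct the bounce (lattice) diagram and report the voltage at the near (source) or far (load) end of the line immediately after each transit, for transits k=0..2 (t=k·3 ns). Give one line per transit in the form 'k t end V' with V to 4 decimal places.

Γ_L=-0.333333, Γ_S=0.500000; launch V₁=3·100/400=0.750000
k=0 src: V=0.7500
k=1 load: inc=0.750000, refl=0.750000·-0.333333=-0.2500; V=0.000000+0.750000+-0.250000=0.5000
k=2 src: inc=-0.250000, refl=-0.250000·0.500000=-0.1250; V=0.750000+-0.250000+-0.125000=0.3750

0 0 source 0.7500
1 3 load 0.5000
2 6 source 0.3750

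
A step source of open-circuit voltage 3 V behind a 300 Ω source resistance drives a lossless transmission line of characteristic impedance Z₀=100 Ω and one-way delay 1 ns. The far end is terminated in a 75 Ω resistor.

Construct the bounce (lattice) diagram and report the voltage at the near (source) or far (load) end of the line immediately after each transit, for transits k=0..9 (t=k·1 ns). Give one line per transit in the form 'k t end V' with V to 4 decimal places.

Γ_L=-0.142857, Γ_S=0.500000; launch V₁=3·100/400=0.750000
k=0 src: V=0.7500
k=1 load: inc=0.750000, refl=0.750000·-0.142857=-0.1071; V=0.000000+0.750000+-0.107143=0.6429
k=2 src: inc=-0.107143, refl=-0.107143·0.500000=-0.0536; V=0.750000+-0.107143+-0.053571=0.5893
k=3 load: inc=-0.053571, refl=-0.053571·-0.142857=0.0077; V=0.642857+-0.053571+0.007653=0.5969
k=4 src: inc=0.007653, refl=0.007653·0.500000=0.0038; V=0.589286+0.007653+0.003827=0.6008
k=5 load: inc=0.003827, refl=0.003827·-0.142857=-0.0005; V=0.596939+0.003827+-0.000547=0.6002
k=6 src: inc=-0.000547, refl=-0.000547·0.500000=-0.0003; V=0.600765+-0.000547+-0.000273=0.5999
k=7 load: inc=-0.000273, refl=-0.000273·-0.142857=0.0000; V=0.600219+-0.000273+0.000039=0.6000
k=8 src: inc=0.000039, refl=0.000039·0.500000=0.0000; V=0.599945+0.000039+0.000020=0.6000
k=9 load: inc=0.000020, refl=0.000020·-0.142857=-0.0000; V=0.599984+0.000020+-0.000003=0.6000

0 0 source 0.7500
1 1 load 0.6429
2 2 source 0.5893
3 3 load 0.5969
4 4 source 0.6008
5 5 load 0.6002
6 6 source 0.5999
7 7 load 0.6000
8 8 source 0.6000
9 9 load 0.6000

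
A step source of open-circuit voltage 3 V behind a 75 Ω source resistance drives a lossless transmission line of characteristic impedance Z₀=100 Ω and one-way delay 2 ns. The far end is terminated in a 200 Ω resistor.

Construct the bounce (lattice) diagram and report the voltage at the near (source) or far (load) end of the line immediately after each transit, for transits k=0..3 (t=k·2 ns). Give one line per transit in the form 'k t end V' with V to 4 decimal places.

0 0 source 1.7143
1 2 load 2.2857
2 4 source 2.2041
3 6 load 2.1769

Γ_L=0.333333, Γ_S=-0.142857; launch V₁=3·100/175=1.714286
k=0 src: V=1.7143
k=1 load: inc=1.714286, refl=1.714286·0.333333=0.5714; V=0.000000+1.714286+0.571429=2.2857
k=2 src: inc=0.571429, refl=0.571429·-0.142857=-0.0816; V=1.714286+0.571429+-0.081633=2.2041
k=3 load: inc=-0.081633, refl=-0.081633·0.333333=-0.0272; V=2.285714+-0.081633+-0.027211=2.1769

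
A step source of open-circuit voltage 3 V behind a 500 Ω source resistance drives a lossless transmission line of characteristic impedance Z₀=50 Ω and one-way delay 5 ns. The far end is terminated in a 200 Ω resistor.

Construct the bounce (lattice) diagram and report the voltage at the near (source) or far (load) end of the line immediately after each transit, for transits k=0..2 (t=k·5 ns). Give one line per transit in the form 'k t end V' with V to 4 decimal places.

Γ_L=0.600000, Γ_S=0.818182; launch V₁=3·50/550=0.272727
k=0 src: V=0.2727
k=1 load: inc=0.272727, refl=0.272727·0.600000=0.1636; V=0.000000+0.272727+0.163636=0.4364
k=2 src: inc=0.163636, refl=0.163636·0.818182=0.1339; V=0.272727+0.163636+0.133884=0.5702

0 0 source 0.2727
1 5 load 0.4364
2 10 source 0.5702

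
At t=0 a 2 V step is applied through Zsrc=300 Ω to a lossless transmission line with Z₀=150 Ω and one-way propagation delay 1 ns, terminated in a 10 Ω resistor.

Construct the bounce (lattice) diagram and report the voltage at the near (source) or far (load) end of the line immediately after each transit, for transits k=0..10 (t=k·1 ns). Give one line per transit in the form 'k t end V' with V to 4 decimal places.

0 0 source 0.6667
1 1 load 0.0833
2 2 source -0.1111
3 3 load 0.0590
4 4 source 0.1157
5 5 load 0.0661
6 6 source 0.0496
7 7 load 0.0640
8 8 source 0.0689
9 9 load 0.0647
10 10 source 0.0632

Γ_L=-0.875000, Γ_S=0.333333; launch V₁=2·150/450=0.666667
k=0 src: V=0.6667
k=1 load: inc=0.666667, refl=0.666667·-0.875000=-0.5833; V=0.000000+0.666667+-0.583333=0.0833
k=2 src: inc=-0.583333, refl=-0.583333·0.333333=-0.1944; V=0.666667+-0.583333+-0.194444=-0.1111
k=3 load: inc=-0.194444, refl=-0.194444·-0.875000=0.1701; V=0.083333+-0.194444+0.170139=0.0590
k=4 src: inc=0.170139, refl=0.170139·0.333333=0.0567; V=-0.111111+0.170139+0.056713=0.1157
k=5 load: inc=0.056713, refl=0.056713·-0.875000=-0.0496; V=0.059028+0.056713+-0.049624=0.0661
k=6 src: inc=-0.049624, refl=-0.049624·0.333333=-0.0165; V=0.115741+-0.049624+-0.016541=0.0496
k=7 load: inc=-0.016541, refl=-0.016541·-0.875000=0.0145; V=0.066117+-0.016541+0.014474=0.0640
k=8 src: inc=0.014474, refl=0.014474·0.333333=0.0048; V=0.049576+0.014474+0.004825=0.0689
k=9 load: inc=0.004825, refl=0.004825·-0.875000=-0.0042; V=0.064049+0.004825+-0.004221=0.0647
k=10 src: inc=-0.004221, refl=-0.004221·0.333333=-0.0014; V=0.068874+-0.004221+-0.001407=0.0632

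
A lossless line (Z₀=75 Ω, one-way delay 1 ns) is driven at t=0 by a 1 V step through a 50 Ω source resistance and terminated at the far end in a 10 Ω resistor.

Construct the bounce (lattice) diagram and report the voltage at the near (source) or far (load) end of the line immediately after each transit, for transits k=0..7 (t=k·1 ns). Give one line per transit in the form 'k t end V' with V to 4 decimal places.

Γ_L=-0.764706, Γ_S=-0.200000; launch V₁=1·75/125=0.600000
k=0 src: V=0.6000
k=1 load: inc=0.600000, refl=0.600000·-0.764706=-0.4588; V=0.000000+0.600000+-0.458824=0.1412
k=2 src: inc=-0.458824, refl=-0.458824·-0.200000=0.0918; V=0.600000+-0.458824+0.091765=0.2329
k=3 load: inc=0.091765, refl=0.091765·-0.764706=-0.0702; V=0.141176+0.091765+-0.070173=0.1628
k=4 src: inc=-0.070173, refl=-0.070173·-0.200000=0.0140; V=0.232941+-0.070173+0.014035=0.1768
k=5 load: inc=0.014035, refl=0.014035·-0.764706=-0.0107; V=0.162768+0.014035+-0.010732=0.1661
k=6 src: inc=-0.010732, refl=-0.010732·-0.200000=0.0021; V=0.176803+-0.010732+0.002146=0.1682
k=7 load: inc=0.002146, refl=0.002146·-0.764706=-0.0016; V=0.166070+0.002146+-0.001641=0.1666

0 0 source 0.6000
1 1 load 0.1412
2 2 source 0.2329
3 3 load 0.1628
4 4 source 0.1768
5 5 load 0.1661
6 6 source 0.1682
7 7 load 0.1666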